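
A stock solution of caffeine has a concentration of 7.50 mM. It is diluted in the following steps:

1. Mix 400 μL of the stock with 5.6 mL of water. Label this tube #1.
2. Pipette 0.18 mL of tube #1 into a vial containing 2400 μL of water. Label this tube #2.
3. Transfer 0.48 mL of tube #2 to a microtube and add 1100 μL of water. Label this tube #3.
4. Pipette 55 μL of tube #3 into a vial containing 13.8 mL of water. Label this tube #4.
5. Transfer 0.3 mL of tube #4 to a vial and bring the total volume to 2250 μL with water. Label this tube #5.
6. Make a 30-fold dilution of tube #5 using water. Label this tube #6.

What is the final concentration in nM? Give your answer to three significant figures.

Step 1: 400 μL + 5.6 mL = 6000 μL total → factor 6000/400 = 15
Step 2: 0.18 mL + 2400 μL = 2.58 mL total → factor 2.58/0.18 = 14.333
Step 3: 0.48 mL + 1100 μL = 1.58 mL total → factor 1.58/0.48 = 3.2917
Step 4: 55 μL + 13.8 mL = 13855 μL total → factor 13855/55 = 251.91
Step 5: 0.3 mL brought to 2250 μL → factor 2.25/0.3 = 7.5
Step 6: 30-fold → factor 30
Overall dilution factor = 15 × 14.333 × 3.2917 × 251.91 × 7.5 × 30 = 4.0113 × 10^7
Final = 7.50 mM / 4.0113 × 10^7 = 1.870 × 10^-7 mM = 0.187 nM

0.187 nM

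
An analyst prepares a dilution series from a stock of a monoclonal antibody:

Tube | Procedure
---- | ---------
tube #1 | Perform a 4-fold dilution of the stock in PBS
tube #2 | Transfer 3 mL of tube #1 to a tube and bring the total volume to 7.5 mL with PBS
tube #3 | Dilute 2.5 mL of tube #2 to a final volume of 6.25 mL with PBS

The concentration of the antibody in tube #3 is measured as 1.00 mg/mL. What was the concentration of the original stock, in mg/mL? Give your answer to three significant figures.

Step 1: 4-fold → factor 4
Step 2: 3 mL brought to 7.5 mL → factor 7.5/3 = 2.5
Step 3: 2.5 mL brought to 6.25 mL → factor 6.25/2.5 = 2.5
Overall dilution factor = 4 × 2.5 × 2.5 = 25
Stock = 1.00 mg/mL × 25 = 25.0 mg/mL

25.0 mg/mL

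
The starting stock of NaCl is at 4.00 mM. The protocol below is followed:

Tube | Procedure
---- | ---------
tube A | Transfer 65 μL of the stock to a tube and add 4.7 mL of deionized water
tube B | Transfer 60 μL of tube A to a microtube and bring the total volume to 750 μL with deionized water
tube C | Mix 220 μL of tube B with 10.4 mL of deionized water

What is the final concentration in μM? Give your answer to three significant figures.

Step 1: 65 μL + 4.7 mL = 4765 μL total → factor 4765/65 = 73.308
Step 2: 60 μL brought to 750 μL → factor 750/60 = 12.5
Step 3: 220 μL + 10.4 mL = 10620 μL total → factor 10620/220 = 48.273
Overall dilution factor = 73.308 × 12.5 × 48.273 = 44235
Final = 4.00 mM / 44235 = 9.043 × 10^-5 mM = 0.0904 μM

0.0904 μM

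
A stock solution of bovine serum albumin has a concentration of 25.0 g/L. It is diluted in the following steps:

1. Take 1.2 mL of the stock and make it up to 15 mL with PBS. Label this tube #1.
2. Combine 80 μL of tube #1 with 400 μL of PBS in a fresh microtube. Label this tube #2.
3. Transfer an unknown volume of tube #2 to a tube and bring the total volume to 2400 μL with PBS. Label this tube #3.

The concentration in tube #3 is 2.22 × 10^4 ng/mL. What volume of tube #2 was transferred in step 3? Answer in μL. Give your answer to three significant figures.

Step 1: 1.2 mL brought to 15 mL → factor 15/1.2 = 12.5
Step 2: 80 μL + 400 μL = 480 μL total → factor 480/80 = 6
Step 3: v brought to 2400 μL → factor = 2400 μL/v
Product of known-step factors = 75
Overall factor = 25.0 g/L / (2.22 × 10^4 ng/mL) = 1126.1
Step-3 factor = 1126.1 / 75 = 15.015
v = 2400 μL / 15.015 = 160 μL

160 μL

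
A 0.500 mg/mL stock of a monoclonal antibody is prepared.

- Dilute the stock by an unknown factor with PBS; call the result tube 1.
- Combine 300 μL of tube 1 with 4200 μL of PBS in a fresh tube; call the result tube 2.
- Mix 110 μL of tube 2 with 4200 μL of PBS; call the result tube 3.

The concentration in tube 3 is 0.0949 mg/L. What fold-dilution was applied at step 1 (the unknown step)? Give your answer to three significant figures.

8.96-fold

Step 1: unknown factor x
Step 2: 300 μL + 4200 μL = 4500 μL total → factor 4500/300 = 15
Step 3: 110 μL + 4200 μL = 4310 μL total → factor 4310/110 = 39.182
Product of known-step factors = 587.73
Overall factor = 0.500 mg/mL / (0.0949 mg/L) = 5268.7
x = 5268.7 / 587.73 = 8.96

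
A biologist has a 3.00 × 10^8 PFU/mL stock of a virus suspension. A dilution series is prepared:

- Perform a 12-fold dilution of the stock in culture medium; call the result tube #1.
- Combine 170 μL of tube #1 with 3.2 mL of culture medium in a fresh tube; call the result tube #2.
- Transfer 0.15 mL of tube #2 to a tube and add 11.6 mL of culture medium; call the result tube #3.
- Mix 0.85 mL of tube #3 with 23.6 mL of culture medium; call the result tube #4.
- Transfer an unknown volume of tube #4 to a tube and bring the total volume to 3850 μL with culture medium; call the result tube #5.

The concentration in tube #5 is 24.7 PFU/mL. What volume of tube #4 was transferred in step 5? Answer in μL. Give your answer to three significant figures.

Step 1: 12-fold → factor 12
Step 2: 170 μL + 3.2 mL = 3370 μL total → factor 3370/170 = 19.824
Step 3: 0.15 mL + 11.6 mL = 11.75 mL total → factor 11.75/0.15 = 78.333
Step 4: 0.85 mL + 23.6 mL = 24.45 mL total → factor 24.45/0.85 = 28.765
Step 5: v brought to 3850 μL → factor = 3850 μL/v
Product of known-step factors = 5.36 × 10^5
Overall factor = 3.00 × 10^8 PFU/mL / (24.7 PFU/mL) = 1.2146 × 10^7
Step-5 factor = 1.2146 × 10^7 / 5.36 × 10^5 = 22.66
v = 3850 μL / 22.66 = 170 μL

170 μL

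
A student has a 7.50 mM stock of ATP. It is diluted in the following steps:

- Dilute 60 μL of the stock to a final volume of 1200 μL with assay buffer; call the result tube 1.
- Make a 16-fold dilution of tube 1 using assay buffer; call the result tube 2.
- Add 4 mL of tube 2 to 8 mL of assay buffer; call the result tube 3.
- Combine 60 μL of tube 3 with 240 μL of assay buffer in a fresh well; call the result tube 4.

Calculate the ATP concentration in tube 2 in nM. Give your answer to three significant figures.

Step 1: 60 μL brought to 1200 μL → factor 1200/60 = 20
Step 2: 16-fold → factor 16
Dilution factor through tube 2 = 20 × 16 = 320
[tube 2] = 7.50 mM / 320 = 0.02344 mM = 2.34 × 10^4 nM

2.34 × 10^4 nM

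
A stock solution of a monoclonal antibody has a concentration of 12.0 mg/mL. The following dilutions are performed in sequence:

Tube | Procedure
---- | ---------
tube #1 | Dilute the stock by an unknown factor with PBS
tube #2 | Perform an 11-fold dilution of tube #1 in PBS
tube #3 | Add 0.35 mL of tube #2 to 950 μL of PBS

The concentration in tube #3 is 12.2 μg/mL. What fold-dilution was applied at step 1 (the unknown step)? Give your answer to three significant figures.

24.1-fold

Step 1: unknown factor x
Step 2: 11-fold → factor 11
Step 3: 0.35 mL + 950 μL = 1.3 mL total → factor 1.3/0.35 = 3.7143
Product of known-step factors = 40.857
Overall factor = 12.0 mg/mL / (12.2 μg/mL) = 983.61
x = 983.61 / 40.857 = 24.1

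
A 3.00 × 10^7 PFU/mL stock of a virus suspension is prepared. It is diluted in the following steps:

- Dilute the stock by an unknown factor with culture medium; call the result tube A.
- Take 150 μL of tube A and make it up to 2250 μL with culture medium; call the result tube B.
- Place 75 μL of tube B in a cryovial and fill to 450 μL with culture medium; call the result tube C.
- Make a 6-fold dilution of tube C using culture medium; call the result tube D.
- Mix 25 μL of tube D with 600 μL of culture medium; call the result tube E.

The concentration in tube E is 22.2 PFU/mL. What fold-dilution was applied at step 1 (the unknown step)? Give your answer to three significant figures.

100-fold

Step 1: unknown factor x
Step 2: 150 μL brought to 2250 μL → factor 2250/150 = 15
Step 3: 75 μL brought to 450 μL → factor 450/75 = 6
Step 4: 6-fold → factor 6
Step 5: 25 μL + 600 μL = 625 μL total → factor 625/25 = 25
Product of known-step factors = 13500
Overall factor = 3.00 × 10^7 PFU/mL / (22.2 PFU/mL) = 1.3514 × 10^6
x = 1.3514 × 10^6 / 13500 = 100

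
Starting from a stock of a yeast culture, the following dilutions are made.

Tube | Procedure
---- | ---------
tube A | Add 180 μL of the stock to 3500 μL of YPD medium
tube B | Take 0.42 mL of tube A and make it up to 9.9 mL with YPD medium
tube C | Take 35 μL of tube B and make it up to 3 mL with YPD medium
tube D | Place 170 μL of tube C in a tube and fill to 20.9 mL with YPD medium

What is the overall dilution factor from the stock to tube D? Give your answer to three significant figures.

5.08 × 10^6

Step 1: 180 μL + 3500 μL = 3680 μL total → factor 3680/180 = 20.444
Step 2: 0.42 mL brought to 9.9 mL → factor 9.9/0.42 = 23.571
Step 3: 35 μL brought to 3 mL → factor 3000/35 = 85.714
Step 4: 170 μL brought to 20.9 mL → factor 20900/170 = 122.94
Overall dilution factor = 20.444 × 23.571 × 85.714 × 122.94 = 5.0782 × 10^6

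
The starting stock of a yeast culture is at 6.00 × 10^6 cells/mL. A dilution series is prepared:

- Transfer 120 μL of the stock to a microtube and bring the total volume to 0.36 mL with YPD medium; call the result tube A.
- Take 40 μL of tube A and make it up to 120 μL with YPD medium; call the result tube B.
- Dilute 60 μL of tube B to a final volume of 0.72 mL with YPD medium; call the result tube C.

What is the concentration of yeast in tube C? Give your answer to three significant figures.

5.56 × 10^4 cells/mL

Step 1: 120 μL brought to 0.36 mL → factor 360/120 = 3
Step 2: 40 μL brought to 120 μL → factor 120/40 = 3
Step 3: 60 μL brought to 0.72 mL → factor 720/60 = 12
Overall dilution factor = 3 × 3 × 12 = 108
Final = 6.00 × 10^6 cells/mL / 108 = 5.56 × 10^4 cells/mL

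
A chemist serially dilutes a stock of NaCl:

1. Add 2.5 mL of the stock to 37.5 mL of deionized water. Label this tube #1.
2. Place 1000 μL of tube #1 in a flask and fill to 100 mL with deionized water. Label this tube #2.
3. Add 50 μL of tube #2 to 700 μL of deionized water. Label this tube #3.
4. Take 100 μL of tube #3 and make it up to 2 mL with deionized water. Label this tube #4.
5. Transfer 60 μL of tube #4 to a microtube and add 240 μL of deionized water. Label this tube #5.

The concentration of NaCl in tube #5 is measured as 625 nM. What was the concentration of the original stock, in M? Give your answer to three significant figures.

1.50 M

Step 1: 2.5 mL + 37.5 mL = 40 mL total → factor 40/2.5 = 16
Step 2: 1000 μL brought to 100 mL → factor 1 × 10^5/1000 = 100
Step 3: 50 μL + 700 μL = 750 μL total → factor 750/50 = 15
Step 4: 100 μL brought to 2 mL → factor 2000/100 = 20
Step 5: 60 μL + 240 μL = 300 μL total → factor 300/60 = 5
Overall dilution factor = 16 × 100 × 15 × 20 × 5 = 2.4 × 10^6
Stock = 625 nM × 2.4 × 10^6 = 1.500 × 10^9 nM = 1.50 M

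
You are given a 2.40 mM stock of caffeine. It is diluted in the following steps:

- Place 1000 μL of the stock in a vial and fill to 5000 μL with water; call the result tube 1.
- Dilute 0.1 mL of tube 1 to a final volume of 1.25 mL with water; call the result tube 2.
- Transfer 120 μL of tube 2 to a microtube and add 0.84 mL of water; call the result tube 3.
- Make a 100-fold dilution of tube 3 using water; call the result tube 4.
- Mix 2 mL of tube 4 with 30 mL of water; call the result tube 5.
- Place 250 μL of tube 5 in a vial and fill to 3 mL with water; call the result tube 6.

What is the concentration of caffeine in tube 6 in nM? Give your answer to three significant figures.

Step 1: 1000 μL brought to 5000 μL → factor 5000/1000 = 5
Step 2: 0.1 mL brought to 1.25 mL → factor 1.25/0.1 = 12.5
Step 3: 120 μL + 0.84 mL = 960 μL total → factor 960/120 = 8
Step 4: 100-fold → factor 100
Step 5: 2 mL + 30 mL = 32 mL total → factor 32/2 = 16
Step 6: 250 μL brought to 3 mL → factor 3000/250 = 12
Overall dilution factor = 5 × 12.5 × 8 × 100 × 16 × 12 = 9.6 × 10^6
Final = 2.40 mM / 9.6 × 10^6 = 2.500 × 10^-7 mM = 0.250 nM

0.250 nM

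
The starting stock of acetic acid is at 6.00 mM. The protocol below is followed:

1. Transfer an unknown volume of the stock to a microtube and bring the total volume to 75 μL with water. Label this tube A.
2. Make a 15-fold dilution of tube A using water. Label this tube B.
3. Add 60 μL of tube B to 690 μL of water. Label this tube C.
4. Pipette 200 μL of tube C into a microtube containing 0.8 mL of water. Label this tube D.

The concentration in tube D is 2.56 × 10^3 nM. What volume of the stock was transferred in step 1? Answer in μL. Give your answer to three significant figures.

30.0 μL

Step 1: v brought to 75 μL → factor = 75 μL/v
Step 2: 15-fold → factor 15
Step 3: 60 μL + 690 μL = 750 μL total → factor 750/60 = 12.5
Step 4: 200 μL + 0.8 mL = 1000 μL total → factor 1000/200 = 5
Product of known-step factors = 937.5
Overall factor = 6.00 mM / (2.56 × 10^3 nM) = 2343.8
Step-1 factor = 2343.8 / 937.5 = 2.5
v = 75 μL / 2.5 = 30.0 μL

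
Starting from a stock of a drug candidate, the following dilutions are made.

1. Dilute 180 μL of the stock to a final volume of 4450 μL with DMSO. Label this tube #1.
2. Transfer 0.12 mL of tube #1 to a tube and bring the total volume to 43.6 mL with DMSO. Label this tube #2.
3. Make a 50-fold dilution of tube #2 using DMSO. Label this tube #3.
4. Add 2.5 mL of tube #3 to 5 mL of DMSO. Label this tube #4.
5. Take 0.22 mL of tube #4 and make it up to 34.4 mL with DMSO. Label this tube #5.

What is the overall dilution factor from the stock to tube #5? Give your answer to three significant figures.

2.11 × 10^8

Step 1: 180 μL brought to 4450 μL → factor 4450/180 = 24.722
Step 2: 0.12 mL brought to 43.6 mL → factor 43.6/0.12 = 363.33
Step 3: 50-fold → factor 50
Step 4: 2.5 mL + 5 mL = 7.5 mL total → factor 7.5/2.5 = 3
Step 5: 0.22 mL brought to 34.4 mL → factor 34.4/0.22 = 156.36
Overall dilution factor = 24.722 × 363.33 × 50 × 3 × 156.36 = 2.1068 × 10^8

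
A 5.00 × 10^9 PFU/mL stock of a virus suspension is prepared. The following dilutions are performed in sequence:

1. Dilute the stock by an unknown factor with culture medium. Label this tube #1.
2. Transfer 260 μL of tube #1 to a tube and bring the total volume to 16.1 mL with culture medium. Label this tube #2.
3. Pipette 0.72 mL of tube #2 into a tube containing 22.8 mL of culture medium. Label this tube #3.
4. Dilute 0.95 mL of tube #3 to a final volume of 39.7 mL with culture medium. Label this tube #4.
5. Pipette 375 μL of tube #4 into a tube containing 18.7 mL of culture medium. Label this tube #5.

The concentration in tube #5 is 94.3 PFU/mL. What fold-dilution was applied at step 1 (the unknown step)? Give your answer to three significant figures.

Step 1: unknown factor x
Step 2: 260 μL brought to 16.1 mL → factor 16100/260 = 61.923
Step 3: 0.72 mL + 22.8 mL = 23.52 mL total → factor 23.52/0.72 = 32.667
Step 4: 0.95 mL brought to 39.7 mL → factor 39.7/0.95 = 41.789
Step 5: 375 μL + 18.7 mL = 19075 μL total → factor 19075/375 = 50.867
Product of known-step factors = 4.2999 × 10^6
Overall factor = 5.00 × 10^9 PFU/mL / (94.3 PFU/mL) = 5.3022 × 10^7
x = 5.3022 × 10^7 / 4.2999 × 10^6 = 12.3

12.3-fold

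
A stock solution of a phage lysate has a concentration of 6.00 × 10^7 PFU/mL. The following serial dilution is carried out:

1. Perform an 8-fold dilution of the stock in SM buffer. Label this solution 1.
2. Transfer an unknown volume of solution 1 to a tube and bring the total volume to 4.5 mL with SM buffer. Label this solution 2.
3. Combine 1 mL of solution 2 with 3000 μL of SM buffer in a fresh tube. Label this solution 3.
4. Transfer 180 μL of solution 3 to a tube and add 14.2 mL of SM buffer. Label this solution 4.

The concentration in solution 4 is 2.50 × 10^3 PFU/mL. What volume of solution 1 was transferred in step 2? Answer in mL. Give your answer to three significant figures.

0.479 mL

Step 1: 8-fold → factor 8
Step 2: v brought to 4.5 mL → factor = 4.5 mL/v
Step 3: 1 mL + 3000 μL = 4 mL total → factor 4/1 = 4
Step 4: 180 μL + 14.2 mL = 14380 μL total → factor 14380/180 = 79.889
Product of known-step factors = 2556.4
Overall factor = 6.00 × 10^7 PFU/mL / (2.50 × 10^3 PFU/mL) = 24000
Step-2 factor = 24000 / 2556.4 = 9.388
v = 4.5 mL / 9.388 = 0.479 mL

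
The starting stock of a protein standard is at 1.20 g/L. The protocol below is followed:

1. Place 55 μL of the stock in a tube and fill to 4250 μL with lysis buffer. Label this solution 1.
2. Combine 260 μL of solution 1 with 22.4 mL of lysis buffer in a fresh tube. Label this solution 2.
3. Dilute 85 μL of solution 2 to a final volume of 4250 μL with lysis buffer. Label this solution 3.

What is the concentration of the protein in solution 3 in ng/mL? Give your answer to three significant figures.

Step 1: 55 μL brought to 4250 μL → factor 4250/55 = 77.273
Step 2: 260 μL + 22.4 mL = 22660 μL total → factor 22660/260 = 87.154
Step 3: 85 μL brought to 4250 μL → factor 4250/85 = 50
Overall dilution factor = 77.273 × 87.154 × 50 = 3.3673 × 10^5
Final = 1.20 g/L / 3.3673 × 10^5 = 3.564 × 10^-6 g/L = 3.56 ng/mL

3.56 ng/mL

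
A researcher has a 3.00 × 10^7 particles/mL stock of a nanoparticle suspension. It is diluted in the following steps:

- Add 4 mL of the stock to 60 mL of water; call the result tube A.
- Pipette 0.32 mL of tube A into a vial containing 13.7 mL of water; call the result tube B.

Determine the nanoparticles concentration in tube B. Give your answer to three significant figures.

4.28 × 10^4 particles/mL

Step 1: 4 mL + 60 mL = 64 mL total → factor 64/4 = 16
Step 2: 0.32 mL + 13.7 mL = 14.02 mL total → factor 14.02/0.32 = 43.812
Overall dilution factor = 16 × 43.812 = 701
Final = 3.00 × 10^7 particles/mL / 701 = 4.28 × 10^4 particles/mL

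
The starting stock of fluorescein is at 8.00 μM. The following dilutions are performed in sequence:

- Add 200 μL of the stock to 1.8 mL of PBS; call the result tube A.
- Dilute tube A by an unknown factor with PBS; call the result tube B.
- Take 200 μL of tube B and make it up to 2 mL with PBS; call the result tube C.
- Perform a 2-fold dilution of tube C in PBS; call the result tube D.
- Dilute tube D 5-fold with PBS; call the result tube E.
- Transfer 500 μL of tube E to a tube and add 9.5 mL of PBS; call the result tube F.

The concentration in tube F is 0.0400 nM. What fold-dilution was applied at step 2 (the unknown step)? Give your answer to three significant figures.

Step 1: 200 μL + 1.8 mL = 2000 μL total → factor 2000/200 = 10
Step 2: unknown factor x
Step 3: 200 μL brought to 2 mL → factor 2000/200 = 10
Step 4: 2-fold → factor 2
Step 5: 5-fold → factor 5
Step 6: 500 μL + 9.5 mL = 10000 μL total → factor 10000/500 = 20
Product of known-step factors = 20000
Overall factor = 8.00 μM / (0.0400 nM) = 2 × 10^5
x = 2 × 10^5 / 20000 = 10.0

10.0-fold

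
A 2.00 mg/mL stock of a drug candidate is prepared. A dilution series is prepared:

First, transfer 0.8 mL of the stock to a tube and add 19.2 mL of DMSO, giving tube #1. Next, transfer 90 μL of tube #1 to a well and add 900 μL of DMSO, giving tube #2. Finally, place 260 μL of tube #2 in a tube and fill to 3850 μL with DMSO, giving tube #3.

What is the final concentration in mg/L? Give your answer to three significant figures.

Step 1: 0.8 mL + 19.2 mL = 20 mL total → factor 20/0.8 = 25
Step 2: 90 μL + 900 μL = 990 μL total → factor 990/90 = 11
Step 3: 260 μL brought to 3850 μL → factor 3850/260 = 14.808
Overall dilution factor = 25 × 11 × 14.808 = 4072.1
Final = 2.00 mg/mL / 4072.1 = 0.0004911 mg/mL = 0.491 mg/L

0.491 mg/L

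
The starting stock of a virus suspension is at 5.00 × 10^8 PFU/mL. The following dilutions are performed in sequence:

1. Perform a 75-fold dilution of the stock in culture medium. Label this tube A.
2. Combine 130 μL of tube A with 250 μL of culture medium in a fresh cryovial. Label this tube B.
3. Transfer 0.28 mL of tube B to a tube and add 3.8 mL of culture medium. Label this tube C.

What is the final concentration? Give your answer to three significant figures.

1.57 × 10^5 PFU/mL

Step 1: 75-fold → factor 75
Step 2: 130 μL + 250 μL = 380 μL total → factor 380/130 = 2.9231
Step 3: 0.28 mL + 3.8 mL = 4.08 mL total → factor 4.08/0.28 = 14.571
Overall dilution factor = 75 × 2.9231 × 14.571 = 3194.5
Final = 5.00 × 10^8 PFU/mL / 3194.5 = 1.57 × 10^5 PFU/mL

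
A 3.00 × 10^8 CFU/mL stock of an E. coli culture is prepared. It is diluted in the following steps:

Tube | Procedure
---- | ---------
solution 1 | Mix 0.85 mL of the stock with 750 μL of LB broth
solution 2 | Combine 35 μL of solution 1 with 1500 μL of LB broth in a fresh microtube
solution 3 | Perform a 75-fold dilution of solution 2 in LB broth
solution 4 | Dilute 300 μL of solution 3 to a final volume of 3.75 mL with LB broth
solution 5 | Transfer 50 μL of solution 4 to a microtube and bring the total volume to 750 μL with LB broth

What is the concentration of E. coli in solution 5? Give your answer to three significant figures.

Step 1: 0.85 mL + 750 μL = 1.6 mL total → factor 1.6/0.85 = 1.8824
Step 2: 35 μL + 1500 μL = 1535 μL total → factor 1535/35 = 43.857
Step 3: 75-fold → factor 75
Step 4: 300 μL brought to 3.75 mL → factor 3750/300 = 12.5
Step 5: 50 μL brought to 750 μL → factor 750/50 = 15
Overall dilution factor = 1.8824 × 43.857 × 75 × 12.5 × 15 = 1.1609 × 10^6
Final = 3.00 × 10^8 CFU/mL / 1.1609 × 10^6 = 258 CFU/mL

258 CFU/mL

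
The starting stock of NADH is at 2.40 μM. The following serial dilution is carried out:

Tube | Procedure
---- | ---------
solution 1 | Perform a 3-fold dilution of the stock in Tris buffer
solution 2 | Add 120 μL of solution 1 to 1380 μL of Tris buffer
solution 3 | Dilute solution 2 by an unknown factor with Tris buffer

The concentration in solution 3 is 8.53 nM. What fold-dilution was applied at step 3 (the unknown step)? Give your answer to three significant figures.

Step 1: 3-fold → factor 3
Step 2: 120 μL + 1380 μL = 1500 μL total → factor 1500/120 = 12.5
Step 3: unknown factor x
Product of known-step factors = 37.5
Overall factor = 2.40 μM / (8.53 nM) = 281.36
x = 281.36 / 37.5 = 7.50

7.50-fold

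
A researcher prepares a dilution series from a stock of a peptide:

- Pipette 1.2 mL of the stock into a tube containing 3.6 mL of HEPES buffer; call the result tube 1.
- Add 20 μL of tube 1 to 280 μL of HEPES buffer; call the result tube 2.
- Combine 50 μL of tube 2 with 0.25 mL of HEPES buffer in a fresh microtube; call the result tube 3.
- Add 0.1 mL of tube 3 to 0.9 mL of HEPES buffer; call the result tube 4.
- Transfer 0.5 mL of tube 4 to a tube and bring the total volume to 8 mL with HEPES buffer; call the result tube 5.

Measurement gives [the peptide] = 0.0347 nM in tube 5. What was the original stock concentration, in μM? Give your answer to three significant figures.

2.00 μM

Step 1: 1.2 mL + 3.6 mL = 4.8 mL total → factor 4.8/1.2 = 4
Step 2: 20 μL + 280 μL = 300 μL total → factor 300/20 = 15
Step 3: 50 μL + 0.25 mL = 300 μL total → factor 300/50 = 6
Step 4: 0.1 mL + 0.9 mL = 1 mL total → factor 1/0.1 = 10
Step 5: 0.5 mL brought to 8 mL → factor 8/0.5 = 16
Overall dilution factor = 4 × 15 × 6 × 10 × 16 = 57600
Stock = 0.0347 nM × 57600 = 1999 nM = 2.00 μM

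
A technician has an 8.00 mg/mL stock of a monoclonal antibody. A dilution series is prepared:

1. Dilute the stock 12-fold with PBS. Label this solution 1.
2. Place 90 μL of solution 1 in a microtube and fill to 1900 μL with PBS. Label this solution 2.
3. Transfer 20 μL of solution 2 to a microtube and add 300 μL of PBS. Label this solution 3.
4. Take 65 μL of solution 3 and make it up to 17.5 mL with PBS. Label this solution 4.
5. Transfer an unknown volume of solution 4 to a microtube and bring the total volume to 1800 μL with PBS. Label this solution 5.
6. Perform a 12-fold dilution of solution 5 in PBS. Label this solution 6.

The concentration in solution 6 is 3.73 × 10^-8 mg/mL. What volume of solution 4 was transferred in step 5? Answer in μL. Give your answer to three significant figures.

110 μL

Step 1: 12-fold → factor 12
Step 2: 90 μL brought to 1900 μL → factor 1900/90 = 21.111
Step 3: 20 μL + 300 μL = 320 μL total → factor 320/20 = 16
Step 4: 65 μL brought to 17.5 mL → factor 17500/65 = 269.23
Step 5: v brought to 1800 μL → factor = 1800 μL/v
Step 6: 12-fold → factor 12
Product of known-step factors = 1.3095 × 10^7
Overall factor = 8.00 mg/mL / (3.73 × 10^-8 mg/mL) = 2.1448 × 10^8
Step-5 factor = 2.1448 × 10^8 / 1.3095 × 10^7 = 16.378
v = 1800 μL / 16.378 = 110 μL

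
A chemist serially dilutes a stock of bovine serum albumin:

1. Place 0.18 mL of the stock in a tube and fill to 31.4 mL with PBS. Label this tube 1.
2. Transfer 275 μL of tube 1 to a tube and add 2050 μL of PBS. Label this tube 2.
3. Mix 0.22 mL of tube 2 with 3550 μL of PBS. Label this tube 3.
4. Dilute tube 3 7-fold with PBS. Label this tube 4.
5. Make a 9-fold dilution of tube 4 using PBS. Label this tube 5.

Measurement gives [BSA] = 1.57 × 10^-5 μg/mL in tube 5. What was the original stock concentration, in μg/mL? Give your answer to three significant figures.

25.0 μg/mL

Step 1: 0.18 mL brought to 31.4 mL → factor 31.4/0.18 = 174.44
Step 2: 275 μL + 2050 μL = 2325 μL total → factor 2325/275 = 8.4545
Step 3: 0.22 mL + 3550 μL = 3.77 mL total → factor 3.77/0.22 = 17.136
Step 4: 7-fold → factor 7
Step 5: 9-fold → factor 9
Overall dilution factor = 174.44 × 8.4545 × 17.136 × 7 × 9 = 1.5922 × 10^6
Stock = 1.57 × 10^-5 μg/mL × 1.5922 × 10^6 = 25.0 μg/mL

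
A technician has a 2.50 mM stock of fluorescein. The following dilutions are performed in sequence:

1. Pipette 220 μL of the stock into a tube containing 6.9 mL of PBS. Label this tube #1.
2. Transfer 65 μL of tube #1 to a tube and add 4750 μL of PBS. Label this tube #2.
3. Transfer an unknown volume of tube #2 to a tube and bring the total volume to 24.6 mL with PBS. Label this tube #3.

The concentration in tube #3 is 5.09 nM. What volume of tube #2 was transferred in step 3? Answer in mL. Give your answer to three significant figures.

0.120 mL

Step 1: 220 μL + 6.9 mL = 7120 μL total → factor 7120/220 = 32.364
Step 2: 65 μL + 4750 μL = 4815 μL total → factor 4815/65 = 74.077
Step 3: v brought to 24.6 mL → factor = 24.6 mL/v
Product of known-step factors = 2397.4
Overall factor = 2.50 mM / (5.09 nM) = 4.9116 × 10^5
Step-3 factor = 4.9116 × 10^5 / 2397.4 = 204.87
v = 24.6 mL / 204.87 = 0.120 mL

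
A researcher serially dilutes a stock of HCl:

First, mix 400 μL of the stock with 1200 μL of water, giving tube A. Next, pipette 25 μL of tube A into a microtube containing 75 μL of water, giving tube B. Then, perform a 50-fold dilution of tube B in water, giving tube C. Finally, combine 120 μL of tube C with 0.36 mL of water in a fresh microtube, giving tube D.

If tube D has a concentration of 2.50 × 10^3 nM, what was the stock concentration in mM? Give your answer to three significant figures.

8.00 mM

Step 1: 400 μL + 1200 μL = 1600 μL total → factor 1600/400 = 4
Step 2: 25 μL + 75 μL = 100 μL total → factor 100/25 = 4
Step 3: 50-fold → factor 50
Step 4: 120 μL + 0.36 mL = 480 μL total → factor 480/120 = 4
Overall dilution factor = 4 × 4 × 50 × 4 = 3200
Stock = 2.50 × 10^3 nM × 3200 = 8.000 × 10^6 nM = 8.00 mM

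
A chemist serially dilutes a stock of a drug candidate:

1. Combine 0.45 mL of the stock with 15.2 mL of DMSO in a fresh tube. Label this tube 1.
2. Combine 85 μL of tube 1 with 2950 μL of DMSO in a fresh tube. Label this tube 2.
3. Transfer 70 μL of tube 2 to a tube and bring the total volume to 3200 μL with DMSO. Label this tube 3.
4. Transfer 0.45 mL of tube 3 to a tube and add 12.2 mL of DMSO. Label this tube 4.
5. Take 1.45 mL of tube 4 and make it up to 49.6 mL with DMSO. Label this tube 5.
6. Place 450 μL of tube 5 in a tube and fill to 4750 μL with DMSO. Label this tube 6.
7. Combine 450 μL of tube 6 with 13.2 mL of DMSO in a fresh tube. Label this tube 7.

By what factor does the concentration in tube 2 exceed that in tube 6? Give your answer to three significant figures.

4.64 × 10^5

Step 1: 0.45 mL + 15.2 mL = 15.65 mL total → factor 15.65/0.45 = 34.778
Step 2: 85 μL + 2950 μL = 3035 μL total → factor 3035/85 = 35.706
Step 3: 70 μL brought to 3200 μL → factor 3200/70 = 45.714
Step 4: 0.45 mL + 12.2 mL = 12.65 mL total → factor 12.65/0.45 = 28.111
Step 5: 1.45 mL brought to 49.6 mL → factor 49.6/1.45 = 34.207
Step 6: 450 μL brought to 4750 μL → factor 4750/450 = 10.556
Dilution factor to tube 2 = 1241.8; to tube 6 = 5.7619 × 10^8
[tube 2]/[tube 6] = (factor to tube 6)/(factor to tube 2) = 5.7619 × 10^8/1241.8 = 4.64 × 10^5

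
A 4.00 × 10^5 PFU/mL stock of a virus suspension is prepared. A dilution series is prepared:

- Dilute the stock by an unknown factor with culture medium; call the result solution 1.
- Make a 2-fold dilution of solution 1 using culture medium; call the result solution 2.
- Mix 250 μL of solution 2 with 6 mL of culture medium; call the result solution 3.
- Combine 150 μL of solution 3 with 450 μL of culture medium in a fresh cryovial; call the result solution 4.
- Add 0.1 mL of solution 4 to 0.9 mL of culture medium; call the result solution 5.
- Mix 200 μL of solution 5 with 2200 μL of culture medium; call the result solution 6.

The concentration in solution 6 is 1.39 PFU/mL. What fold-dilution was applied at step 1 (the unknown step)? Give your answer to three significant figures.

12.0-fold

Step 1: unknown factor x
Step 2: 2-fold → factor 2
Step 3: 250 μL + 6 mL = 6250 μL total → factor 6250/250 = 25
Step 4: 150 μL + 450 μL = 600 μL total → factor 600/150 = 4
Step 5: 0.1 mL + 0.9 mL = 1 mL total → factor 1/0.1 = 10
Step 6: 200 μL + 2200 μL = 2400 μL total → factor 2400/200 = 12
Product of known-step factors = 24000
Overall factor = 4.00 × 10^5 PFU/mL / (1.39 PFU/mL) = 2.8777 × 10^5
x = 2.8777 × 10^5 / 24000 = 12.0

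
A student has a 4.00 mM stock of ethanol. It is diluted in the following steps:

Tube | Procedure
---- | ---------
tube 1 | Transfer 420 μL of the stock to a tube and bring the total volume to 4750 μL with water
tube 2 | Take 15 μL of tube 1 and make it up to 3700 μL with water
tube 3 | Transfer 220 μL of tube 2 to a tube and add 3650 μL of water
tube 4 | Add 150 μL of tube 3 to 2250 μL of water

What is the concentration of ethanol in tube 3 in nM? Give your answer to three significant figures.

81.5 nM

Step 1: 420 μL brought to 4750 μL → factor 4750/420 = 11.31
Step 2: 15 μL brought to 3700 μL → factor 3700/15 = 246.67
Step 3: 220 μL + 3650 μL = 3870 μL total → factor 3870/220 = 17.591
Dilution factor through tube 3 = 11.31 × 246.67 × 17.591 = 49073
[tube 3] = 4.00 mM / 49073 = 8.151 × 10^-5 mM = 81.5 nM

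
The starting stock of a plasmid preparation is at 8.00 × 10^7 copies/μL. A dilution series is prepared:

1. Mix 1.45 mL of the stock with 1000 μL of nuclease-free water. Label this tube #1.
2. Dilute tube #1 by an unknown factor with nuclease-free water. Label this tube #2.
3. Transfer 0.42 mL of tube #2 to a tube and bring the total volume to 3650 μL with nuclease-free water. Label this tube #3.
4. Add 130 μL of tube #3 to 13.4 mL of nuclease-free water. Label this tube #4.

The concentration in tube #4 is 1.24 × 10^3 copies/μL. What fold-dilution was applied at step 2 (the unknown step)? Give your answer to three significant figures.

42.2-fold

Step 1: 1.45 mL + 1000 μL = 2.45 mL total → factor 2.45/1.45 = 1.6897
Step 2: unknown factor x
Step 3: 0.42 mL brought to 3650 μL → factor 3.65/0.42 = 8.6905
Step 4: 130 μL + 13.4 mL = 13530 μL total → factor 13530/130 = 104.08
Product of known-step factors = 1528.3
Overall factor = 8.00 × 10^7 copies/μL / (1.24 × 10^3 copies/μL) = 64516
x = 64516 / 1528.3 = 42.2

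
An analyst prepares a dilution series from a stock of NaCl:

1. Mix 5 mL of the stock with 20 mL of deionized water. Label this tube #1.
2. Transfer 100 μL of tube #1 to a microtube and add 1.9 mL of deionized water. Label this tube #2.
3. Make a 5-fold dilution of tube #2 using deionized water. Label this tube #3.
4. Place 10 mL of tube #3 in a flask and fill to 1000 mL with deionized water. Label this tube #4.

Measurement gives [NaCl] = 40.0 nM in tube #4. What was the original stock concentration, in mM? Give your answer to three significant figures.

Step 1: 5 mL + 20 mL = 25 mL total → factor 25/5 = 5
Step 2: 100 μL + 1.9 mL = 2000 μL total → factor 2000/100 = 20
Step 3: 5-fold → factor 5
Step 4: 10 mL brought to 1000 mL → factor 1000/10 = 100
Overall dilution factor = 5 × 20 × 5 × 100 = 50000
Stock = 40.0 nM × 50000 = 2.000 × 10^6 nM = 2.00 mM

2.00 mM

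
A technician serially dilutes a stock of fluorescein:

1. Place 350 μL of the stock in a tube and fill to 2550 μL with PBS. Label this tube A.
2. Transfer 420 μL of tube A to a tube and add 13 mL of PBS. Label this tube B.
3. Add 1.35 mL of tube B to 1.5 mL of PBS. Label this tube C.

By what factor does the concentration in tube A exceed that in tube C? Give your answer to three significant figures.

Step 1: 350 μL brought to 2550 μL → factor 2550/350 = 7.2857
Step 2: 420 μL + 13 mL = 13420 μL total → factor 13420/420 = 31.952
Step 3: 1.35 mL + 1.5 mL = 2.85 mL total → factor 2.85/1.35 = 2.1111
Dilution factor to tube A = 7.2857; to tube C = 491.46
[tube A]/[tube C] = (factor to tube C)/(factor to tube A) = 491.46/7.2857 = 67.5

67.5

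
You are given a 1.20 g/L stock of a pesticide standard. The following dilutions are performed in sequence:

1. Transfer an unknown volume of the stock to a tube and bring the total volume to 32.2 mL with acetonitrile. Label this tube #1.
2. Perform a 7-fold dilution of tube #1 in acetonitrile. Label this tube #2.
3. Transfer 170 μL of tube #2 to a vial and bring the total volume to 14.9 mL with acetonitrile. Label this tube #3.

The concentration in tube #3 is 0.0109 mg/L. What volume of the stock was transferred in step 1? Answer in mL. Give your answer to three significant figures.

0.179 mL

Step 1: v brought to 32.2 mL → factor = 32.2 mL/v
Step 2: 7-fold → factor 7
Step 3: 170 μL brought to 14.9 mL → factor 14900/170 = 87.647
Product of known-step factors = 613.53
Overall factor = 1.20 g/L / (0.0109 mg/L) = 1.1009 × 10^5
Step-1 factor = 1.1009 × 10^5 / 613.53 = 179.44
v = 32.2 mL / 179.44 = 0.179 mL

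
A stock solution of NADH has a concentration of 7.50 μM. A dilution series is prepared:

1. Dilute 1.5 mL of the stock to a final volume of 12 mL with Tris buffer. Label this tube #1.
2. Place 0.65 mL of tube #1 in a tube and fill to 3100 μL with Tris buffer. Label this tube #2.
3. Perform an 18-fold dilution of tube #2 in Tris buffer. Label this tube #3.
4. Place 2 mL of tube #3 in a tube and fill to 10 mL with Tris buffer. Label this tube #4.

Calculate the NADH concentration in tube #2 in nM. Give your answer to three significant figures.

197 nM

Step 1: 1.5 mL brought to 12 mL → factor 12/1.5 = 8
Step 2: 0.65 mL brought to 3100 μL → factor 3.1/0.65 = 4.7692
Dilution factor through tube #2 = 8 × 4.7692 = 38.154
[tube #2] = 7.50 μM / 38.154 = 0.1966 μM = 197 nM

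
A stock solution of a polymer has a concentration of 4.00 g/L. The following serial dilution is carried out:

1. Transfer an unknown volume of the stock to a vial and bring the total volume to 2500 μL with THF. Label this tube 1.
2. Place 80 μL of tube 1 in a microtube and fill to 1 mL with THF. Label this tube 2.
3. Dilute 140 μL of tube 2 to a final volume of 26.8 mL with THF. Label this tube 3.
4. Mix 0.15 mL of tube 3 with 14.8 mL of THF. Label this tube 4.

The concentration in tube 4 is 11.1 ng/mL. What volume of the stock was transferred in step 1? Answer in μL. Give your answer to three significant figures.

Step 1: v brought to 2500 μL → factor = 2500 μL/v
Step 2: 80 μL brought to 1 mL → factor 1000/80 = 12.5
Step 3: 140 μL brought to 26.8 mL → factor 26800/140 = 191.43
Step 4: 0.15 mL + 14.8 mL = 14.95 mL total → factor 14.95/0.15 = 99.667
Product of known-step factors = 2.3849 × 10^5
Overall factor = 4.00 g/L / (11.1 ng/mL) = 3.6036 × 10^5
Step-1 factor = 3.6036 × 10^5 / 2.3849 × 10^5 = 1.511
v = 2500 μL / 1.511 = 1.65 × 10^3 μL

1.65 × 10^3 μL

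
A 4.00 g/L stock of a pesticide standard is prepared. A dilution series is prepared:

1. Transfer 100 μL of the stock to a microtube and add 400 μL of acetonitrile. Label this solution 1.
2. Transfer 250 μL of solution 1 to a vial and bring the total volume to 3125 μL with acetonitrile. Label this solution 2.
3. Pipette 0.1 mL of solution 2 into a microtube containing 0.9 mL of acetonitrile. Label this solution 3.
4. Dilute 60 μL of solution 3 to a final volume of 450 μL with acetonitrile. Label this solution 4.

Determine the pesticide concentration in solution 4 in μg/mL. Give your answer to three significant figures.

0.853 μg/mL

Step 1: 100 μL + 400 μL = 500 μL total → factor 500/100 = 5
Step 2: 250 μL brought to 3125 μL → factor 3125/250 = 12.5
Step 3: 0.1 mL + 0.9 mL = 1 mL total → factor 1/0.1 = 10
Step 4: 60 μL brought to 450 μL → factor 450/60 = 7.5
Overall dilution factor = 5 × 12.5 × 10 × 7.5 = 4687.5
Final = 4.00 g/L / 4687.5 = 0.0008533 g/L = 0.853 μg/mL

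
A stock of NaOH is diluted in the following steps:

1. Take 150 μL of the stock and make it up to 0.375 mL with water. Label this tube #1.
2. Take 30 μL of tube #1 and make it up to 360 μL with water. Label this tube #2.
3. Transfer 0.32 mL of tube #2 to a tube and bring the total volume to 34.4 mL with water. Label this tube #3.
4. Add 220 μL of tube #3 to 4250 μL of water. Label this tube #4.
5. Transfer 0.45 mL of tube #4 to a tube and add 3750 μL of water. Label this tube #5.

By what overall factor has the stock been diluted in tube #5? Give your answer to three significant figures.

6.12 × 10^5

Step 1: 150 μL brought to 0.375 mL → factor 375/150 = 2.5
Step 2: 30 μL brought to 360 μL → factor 360/30 = 12
Step 3: 0.32 mL brought to 34.4 mL → factor 34.4/0.32 = 107.5
Step 4: 220 μL + 4250 μL = 4470 μL total → factor 4470/220 = 20.318
Step 5: 0.45 mL + 3750 μL = 4.2 mL total → factor 4.2/0.45 = 9.3333
Overall dilution factor = 2.5 × 12 × 107.5 × 20.318 × 9.3333 = 6.1158 × 10^5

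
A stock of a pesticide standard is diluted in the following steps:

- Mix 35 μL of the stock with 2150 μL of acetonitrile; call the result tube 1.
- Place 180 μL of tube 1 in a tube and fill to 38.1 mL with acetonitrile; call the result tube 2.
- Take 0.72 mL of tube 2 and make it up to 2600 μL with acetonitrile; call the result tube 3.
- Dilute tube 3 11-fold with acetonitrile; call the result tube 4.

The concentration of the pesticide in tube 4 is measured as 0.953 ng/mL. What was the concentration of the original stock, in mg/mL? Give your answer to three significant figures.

0.500 mg/mL

Step 1: 35 μL + 2150 μL = 2185 μL total → factor 2185/35 = 62.429
Step 2: 180 μL brought to 38.1 mL → factor 38100/180 = 211.67
Step 3: 0.72 mL brought to 2600 μL → factor 2.6/0.72 = 3.6111
Step 4: 11-fold → factor 11
Overall dilution factor = 62.429 × 211.67 × 3.6111 × 11 = 5.2489 × 10^5
Stock = 0.953 ng/mL × 5.2489 × 10^5 = 5.002 × 10^5 ng/mL = 0.500 mg/mL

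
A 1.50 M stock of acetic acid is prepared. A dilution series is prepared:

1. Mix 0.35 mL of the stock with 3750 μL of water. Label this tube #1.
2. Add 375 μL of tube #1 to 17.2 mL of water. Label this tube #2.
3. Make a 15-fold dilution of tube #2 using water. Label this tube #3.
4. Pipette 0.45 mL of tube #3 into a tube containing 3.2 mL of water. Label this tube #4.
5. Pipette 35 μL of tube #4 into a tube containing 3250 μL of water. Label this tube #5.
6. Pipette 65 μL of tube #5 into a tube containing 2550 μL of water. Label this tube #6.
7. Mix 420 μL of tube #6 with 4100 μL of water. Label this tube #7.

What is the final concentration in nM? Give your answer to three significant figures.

Step 1: 0.35 mL + 3750 μL = 4.1 mL total → factor 4.1/0.35 = 11.714
Step 2: 375 μL + 17.2 mL = 17575 μL total → factor 17575/375 = 46.867
Step 3: 15-fold → factor 15
Step 4: 0.45 mL + 3.2 mL = 3.65 mL total → factor 3.65/0.45 = 8.1111
Step 5: 35 μL + 3250 μL = 3285 μL total → factor 3285/35 = 93.857
Step 6: 65 μL + 2550 μL = 2615 μL total → factor 2615/65 = 40.231
Step 7: 420 μL + 4100 μL = 4520 μL total → factor 4520/420 = 10.762
Overall dilution factor = 11.714 × 46.867 × 15 × 8.1111 × 93.857 × 40.231 × 10.762 = 2.7144 × 10^9
Final = 1.50 M / 2.7144 × 10^9 = 5.526 × 10^-10 M = 0.553 nM

0.553 nM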